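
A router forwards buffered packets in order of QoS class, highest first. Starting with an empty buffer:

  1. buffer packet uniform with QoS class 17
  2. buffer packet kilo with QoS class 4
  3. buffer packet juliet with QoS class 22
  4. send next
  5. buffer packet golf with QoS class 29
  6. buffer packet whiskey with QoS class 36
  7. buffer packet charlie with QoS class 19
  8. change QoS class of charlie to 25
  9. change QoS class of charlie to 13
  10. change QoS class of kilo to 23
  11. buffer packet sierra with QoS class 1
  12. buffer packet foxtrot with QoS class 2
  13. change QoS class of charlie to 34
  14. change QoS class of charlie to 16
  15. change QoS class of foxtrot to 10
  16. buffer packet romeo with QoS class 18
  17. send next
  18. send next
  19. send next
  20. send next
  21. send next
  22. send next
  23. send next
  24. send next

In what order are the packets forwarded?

juliet, whiskey, golf, kilo, romeo, uniform, charlie, foxtrot, sierra

add uniform (QoS class 17) → {uniform:17}
add kilo (QoS class 4) → {uniform:17, kilo:4}
add juliet (QoS class 22) → {juliet:22, uniform:17, kilo:4}
send next → juliet; now {uniform:17, kilo:4}
add golf (QoS class 29) → {golf:29, uniform:17, kilo:4}
add whiskey (QoS class 36) → {whiskey:36, golf:29, uniform:17, kilo:4}
add charlie (QoS class 19) → {whiskey:36, golf:29, charlie:19, uniform:17, kilo:4}
update charlie to QoS class 25 → {whiskey:36, golf:29, charlie:25, uniform:17, kilo:4}
update charlie to QoS class 13 → {whiskey:36, golf:29, uniform:17, charlie:13, kilo:4}
update kilo to QoS class 23 → {whiskey:36, golf:29, kilo:23, uniform:17, charlie:13}
add sierra (QoS class 1) → {whiskey:36, golf:29, kilo:23, uniform:17, charlie:13, sierra:1}
add foxtrot (QoS class 2) → {whiskey:36, golf:29, kilo:23, uniform:17, charlie:13, foxtrot:2, sierra:1}
update charlie to QoS class 34 → {whiskey:36, charlie:34, golf:29, kilo:23, uniform:17, foxtrot:2, sierra:1}
update charlie to QoS class 16 → {whiskey:36, golf:29, kilo:23, uniform:17, charlie:16, foxtrot:2, sierra:1}
update foxtrot to QoS class 10 → {whiskey:36, golf:29, kilo:23, uniform:17, charlie:16, foxtrot:10, sierra:1}
add romeo (QoS class 18) → {whiskey:36, golf:29, kilo:23, romeo:18, uniform:17, charlie:16, foxtrot:10, sierra:1}
send next → whiskey; now {golf:29, kilo:23, romeo:18, uniform:17, charlie:16, foxtrot:10, sierra:1}
send next → golf; now {kilo:23, romeo:18, uniform:17, charlie:16, foxtrot:10, sierra:1}
send next → kilo; now {romeo:18, uniform:17, charlie:16, foxtrot:10, sierra:1}
send next → romeo; now {uniform:17, charlie:16, foxtrot:10, sierra:1}
send next → uniform; now {charlie:16, foxtrot:10, sierra:1}
send next → charlie; now {foxtrot:10, sierra:1}
send next → foxtrot; now {sierra:1}
send next → sierra; now {}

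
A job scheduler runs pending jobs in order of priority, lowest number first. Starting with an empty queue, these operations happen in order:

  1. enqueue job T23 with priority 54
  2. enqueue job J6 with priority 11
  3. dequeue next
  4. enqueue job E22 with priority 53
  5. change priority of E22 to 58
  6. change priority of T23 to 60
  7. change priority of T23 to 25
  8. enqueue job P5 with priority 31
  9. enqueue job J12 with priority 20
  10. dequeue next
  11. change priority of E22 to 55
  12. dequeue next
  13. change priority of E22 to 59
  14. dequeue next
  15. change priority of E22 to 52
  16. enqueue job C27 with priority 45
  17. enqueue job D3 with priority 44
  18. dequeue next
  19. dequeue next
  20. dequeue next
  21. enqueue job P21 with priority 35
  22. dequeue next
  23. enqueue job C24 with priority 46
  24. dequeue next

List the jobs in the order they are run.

add T23 (priority 54) → {T23:54}
add J6 (priority 11) → {J6:11, T23:54}
dequeue next → J6; now {T23:54}
add E22 (priority 53) → {E22:53, T23:54}
update E22 to priority 58 → {T23:54, E22:58}
update T23 to priority 60 → {E22:58, T23:60}
update T23 to priority 25 → {T23:25, E22:58}
add P5 (priority 31) → {T23:25, P5:31, E22:58}
add J12 (priority 20) → {J12:20, T23:25, P5:31, E22:58}
dequeue next → J12; now {T23:25, P5:31, E22:58}
update E22 to priority 55 → {T23:25, P5:31, E22:55}
dequeue next → T23; now {P5:31, E22:55}
update E22 to priority 59 → {P5:31, E22:59}
dequeue next → P5; now {E22:59}
update E22 to priority 52 → {E22:52}
add C27 (priority 45) → {C27:45, E22:52}
add D3 (priority 44) → {D3:44, C27:45, E22:52}
dequeue next → D3; now {C27:45, E22:52}
dequeue next → C27; now {E22:52}
dequeue next → E22; now {}
add P21 (priority 35) → {P21:35}
dequeue next → P21; now {}
add C24 (priority 46) → {C24:46}
dequeue next → C24; now {}

[J6, J12, T23, P5, D3, C27, E22, P21, C24]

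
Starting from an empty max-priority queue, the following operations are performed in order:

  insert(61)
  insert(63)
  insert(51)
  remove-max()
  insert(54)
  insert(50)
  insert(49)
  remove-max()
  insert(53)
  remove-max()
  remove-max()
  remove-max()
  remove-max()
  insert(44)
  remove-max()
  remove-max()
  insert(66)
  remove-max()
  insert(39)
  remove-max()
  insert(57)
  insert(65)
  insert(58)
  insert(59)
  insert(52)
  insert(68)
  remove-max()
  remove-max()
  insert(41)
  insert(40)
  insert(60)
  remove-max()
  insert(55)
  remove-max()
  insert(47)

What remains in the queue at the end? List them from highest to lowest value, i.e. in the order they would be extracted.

insert 61 → {61}
insert 63 → {63, 61}
insert 51 → {63, 61, 51}
remove-max → 63; now {61, 51}
insert 54 → {61, 54, 51}
insert 50 → {61, 54, 51, 50}
insert 49 → {61, 54, 51, 50, 49}
remove-max → 61; now {54, 51, 50, 49}
insert 53 → {54, 53, 51, 50, 49}
remove-max → 54; now {53, 51, 50, 49}
remove-max → 53; now {51, 50, 49}
remove-max → 51; now {50, 49}
remove-max → 50; now {49}
insert 44 → {49, 44}
remove-max → 49; now {44}
remove-max → 44; now {}
insert 66 → {66}
remove-max → 66; now {}
insert 39 → {39}
remove-max → 39; now {}
insert 57 → {57}
insert 65 → {65, 57}
insert 58 → {65, 58, 57}
insert 59 → {65, 59, 58, 57}
insert 52 → {65, 59, 58, 57, 52}
insert 68 → {68, 65, 59, 58, 57, 52}
remove-max → 68; now {65, 59, 58, 57, 52}
remove-max → 65; now {59, 58, 57, 52}
insert 41 → {59, 58, 57, 52, 41}
insert 40 → {59, 58, 57, 52, 41, 40}
insert 60 → {60, 59, 58, 57, 52, 41, 40}
remove-max → 60; now {59, 58, 57, 52, 41, 40}
insert 55 → {59, 58, 57, 55, 52, 41, 40}
remove-max → 59; now {58, 57, 55, 52, 41, 40}
insert 47 → {58, 57, 55, 52, 47, 41, 40}

58, 57, 55, 52, 47, 41, 40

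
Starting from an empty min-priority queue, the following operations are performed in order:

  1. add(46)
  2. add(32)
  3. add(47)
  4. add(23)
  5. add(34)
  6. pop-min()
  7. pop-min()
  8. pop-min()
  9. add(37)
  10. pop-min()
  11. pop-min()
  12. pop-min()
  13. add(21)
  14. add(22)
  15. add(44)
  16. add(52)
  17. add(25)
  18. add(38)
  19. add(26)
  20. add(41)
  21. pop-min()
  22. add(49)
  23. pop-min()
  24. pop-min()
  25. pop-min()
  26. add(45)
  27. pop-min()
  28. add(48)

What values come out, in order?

23, 32, 34, 37, 46, 47, 21, 22, 25, 26, 38

insert 46 → {46}
insert 32 → {32, 46}
insert 47 → {32, 46, 47}
insert 23 → {23, 32, 46, 47}
insert 34 → {23, 32, 34, 46, 47}
pop-min → 23; now {32, 34, 46, 47}
pop-min → 32; now {34, 46, 47}
pop-min → 34; now {46, 47}
insert 37 → {37, 46, 47}
pop-min → 37; now {46, 47}
pop-min → 46; now {47}
pop-min → 47; now {}
insert 21 → {21}
insert 22 → {21, 22}
insert 44 → {21, 22, 44}
insert 52 → {21, 22, 44, 52}
insert 25 → {21, 22, 25, 44, 52}
insert 38 → {21, 22, 25, 38, 44, 52}
insert 26 → {21, 22, 25, 26, 38, 44, 52}
insert 41 → {21, 22, 25, 26, 38, 41, 44, 52}
pop-min → 21; now {22, 25, 26, 38, 41, 44, 52}
insert 49 → {22, 25, 26, 38, 41, 44, 49, 52}
pop-min → 22; now {25, 26, 38, 41, 44, 49, 52}
pop-min → 25; now {26, 38, 41, 44, 49, 52}
pop-min → 26; now {38, 41, 44, 49, 52}
insert 45 → {38, 41, 44, 45, 49, 52}
pop-min → 38; now {41, 44, 45, 49, 52}
insert 48 → {41, 44, 45, 48, 49, 52}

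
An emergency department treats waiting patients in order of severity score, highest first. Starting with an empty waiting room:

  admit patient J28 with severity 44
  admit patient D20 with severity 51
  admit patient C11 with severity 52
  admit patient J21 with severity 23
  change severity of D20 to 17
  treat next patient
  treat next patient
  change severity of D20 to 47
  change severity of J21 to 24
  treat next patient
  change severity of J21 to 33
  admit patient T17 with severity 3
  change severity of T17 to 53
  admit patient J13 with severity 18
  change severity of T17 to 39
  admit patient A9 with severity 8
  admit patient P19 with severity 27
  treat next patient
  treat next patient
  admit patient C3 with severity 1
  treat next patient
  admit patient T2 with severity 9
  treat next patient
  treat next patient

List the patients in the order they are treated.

add J28 (severity 44) → {J28:44}
add D20 (severity 51) → {D20:51, J28:44}
add C11 (severity 52) → {C11:52, D20:51, J28:44}
add J21 (severity 23) → {C11:52, D20:51, J28:44, J21:23}
update D20 to severity 17 → {C11:52, J28:44, J21:23, D20:17}
treat next patient → C11; now {J28:44, J21:23, D20:17}
treat next patient → J28; now {J21:23, D20:17}
update D20 to severity 47 → {D20:47, J21:23}
update J21 to severity 24 → {D20:47, J21:24}
treat next patient → D20; now {J21:24}
update J21 to severity 33 → {J21:33}
add T17 (severity 3) → {J21:33, T17:3}
update T17 to severity 53 → {T17:53, J21:33}
add J13 (severity 18) → {T17:53, J21:33, J13:18}
update T17 to severity 39 → {T17:39, J21:33, J13:18}
add A9 (severity 8) → {T17:39, J21:33, J13:18, A9:8}
add P19 (severity 27) → {T17:39, J21:33, P19:27, J13:18, A9:8}
treat next patient → T17; now {J21:33, P19:27, J13:18, A9:8}
treat next patient → J21; now {P19:27, J13:18, A9:8}
add C3 (severity 1) → {P19:27, J13:18, A9:8, C3:1}
treat next patient → P19; now {J13:18, A9:8, C3:1}
add T2 (severity 9) → {J13:18, T2:9, A9:8, C3:1}
treat next patient → J13; now {T2:9, A9:8, C3:1}
treat next patient → T2; now {A9:8, C3:1}

C11, J28, D20, T17, J21, P19, J13, T2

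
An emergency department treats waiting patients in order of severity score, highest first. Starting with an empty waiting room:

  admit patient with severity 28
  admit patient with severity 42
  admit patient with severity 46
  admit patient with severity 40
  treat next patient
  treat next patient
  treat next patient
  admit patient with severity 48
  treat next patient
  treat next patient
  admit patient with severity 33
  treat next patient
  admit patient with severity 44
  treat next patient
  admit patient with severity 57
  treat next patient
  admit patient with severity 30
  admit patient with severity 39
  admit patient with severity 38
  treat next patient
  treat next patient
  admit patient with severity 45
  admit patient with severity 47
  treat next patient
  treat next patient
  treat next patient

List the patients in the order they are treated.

[46, 42, 40, 48, 28, 33, 44, 57, 39, 38, 47, 45, 30]

insert 28 → {28}
insert 42 → {42, 28}
insert 46 → {46, 42, 28}
insert 40 → {46, 42, 40, 28}
treat next patient → 46; now {42, 40, 28}
treat next patient → 42; now {40, 28}
treat next patient → 40; now {28}
insert 48 → {48, 28}
treat next patient → 48; now {28}
treat next patient → 28; now {}
insert 33 → {33}
treat next patient → 33; now {}
insert 44 → {44}
treat next patient → 44; now {}
insert 57 → {57}
treat next patient → 57; now {}
insert 30 → {30}
insert 39 → {39, 30}
insert 38 → {39, 38, 30}
treat next patient → 39; now {38, 30}
treat next patient → 38; now {30}
insert 45 → {45, 30}
insert 47 → {47, 45, 30}
treat next patient → 47; now {45, 30}
treat next patient → 45; now {30}
treat next patient → 30; now {}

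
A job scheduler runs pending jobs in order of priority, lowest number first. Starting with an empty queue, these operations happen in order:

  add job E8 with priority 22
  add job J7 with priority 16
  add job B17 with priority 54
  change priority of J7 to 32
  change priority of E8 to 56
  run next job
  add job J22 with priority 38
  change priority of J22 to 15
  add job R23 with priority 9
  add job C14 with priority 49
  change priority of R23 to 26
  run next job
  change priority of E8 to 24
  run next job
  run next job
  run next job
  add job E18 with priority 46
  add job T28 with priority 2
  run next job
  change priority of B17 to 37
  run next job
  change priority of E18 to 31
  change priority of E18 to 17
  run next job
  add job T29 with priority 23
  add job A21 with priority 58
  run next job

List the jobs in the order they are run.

add E8 (priority 22) → {E8:22}
add J7 (priority 16) → {J7:16, E8:22}
add B17 (priority 54) → {J7:16, E8:22, B17:54}
update J7 to priority 32 → {E8:22, J7:32, B17:54}
update E8 to priority 56 → {J7:32, B17:54, E8:56}
run next job → J7; now {B17:54, E8:56}
add J22 (priority 38) → {J22:38, B17:54, E8:56}
update J22 to priority 15 → {J22:15, B17:54, E8:56}
add R23 (priority 9) → {R23:9, J22:15, B17:54, E8:56}
add C14 (priority 49) → {R23:9, J22:15, C14:49, B17:54, E8:56}
update R23 to priority 26 → {J22:15, R23:26, C14:49, B17:54, E8:56}
run next job → J22; now {R23:26, C14:49, B17:54, E8:56}
update E8 to priority 24 → {E8:24, R23:26, C14:49, B17:54}
run next job → E8; now {R23:26, C14:49, B17:54}
run next job → R23; now {C14:49, B17:54}
run next job → C14; now {B17:54}
add E18 (priority 46) → {E18:46, B17:54}
add T28 (priority 2) → {T28:2, E18:46, B17:54}
run next job → T28; now {E18:46, B17:54}
update B17 to priority 37 → {B17:37, E18:46}
run next job → B17; now {E18:46}
update E18 to priority 31 → {E18:31}
update E18 to priority 17 → {E18:17}
run next job → E18; now {}
add T29 (priority 23) → {T29:23}
add A21 (priority 58) → {T29:23, A21:58}
run next job → T29; now {A21:58}

[J7, J22, E8, R23, C14, T28, B17, E18, T29]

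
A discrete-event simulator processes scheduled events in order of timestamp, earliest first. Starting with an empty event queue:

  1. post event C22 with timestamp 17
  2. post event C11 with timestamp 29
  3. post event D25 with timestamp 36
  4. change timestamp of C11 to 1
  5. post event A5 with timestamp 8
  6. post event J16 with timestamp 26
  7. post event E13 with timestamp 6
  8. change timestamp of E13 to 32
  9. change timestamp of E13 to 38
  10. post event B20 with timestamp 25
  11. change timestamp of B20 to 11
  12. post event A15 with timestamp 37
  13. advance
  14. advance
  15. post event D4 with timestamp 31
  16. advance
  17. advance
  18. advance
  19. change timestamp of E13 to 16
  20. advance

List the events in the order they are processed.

add C22 (timestamp 17) → {C22:17}
add C11 (timestamp 29) → {C22:17, C11:29}
add D25 (timestamp 36) → {C22:17, C11:29, D25:36}
update C11 to timestamp 1 → {C11:1, C22:17, D25:36}
add A5 (timestamp 8) → {C11:1, A5:8, C22:17, D25:36}
add J16 (timestamp 26) → {C11:1, A5:8, C22:17, J16:26, D25:36}
add E13 (timestamp 6) → {C11:1, E13:6, A5:8, C22:17, J16:26, D25:36}
update E13 to timestamp 32 → {C11:1, A5:8, C22:17, J16:26, E13:32, D25:36}
update E13 to timestamp 38 → {C11:1, A5:8, C22:17, J16:26, D25:36, E13:38}
add B20 (timestamp 25) → {C11:1, A5:8, C22:17, B20:25, J16:26, D25:36, E13:38}
update B20 to timestamp 11 → {C11:1, A5:8, B20:11, C22:17, J16:26, D25:36, E13:38}
add A15 (timestamp 37) → {C11:1, A5:8, B20:11, C22:17, J16:26, D25:36, A15:37, E13:38}
advance → C11; now {A5:8, B20:11, C22:17, J16:26, D25:36, A15:37, E13:38}
advance → A5; now {B20:11, C22:17, J16:26, D25:36, A15:37, E13:38}
add D4 (timestamp 31) → {B20:11, C22:17, J16:26, D4:31, D25:36, A15:37, E13:38}
advance → B20; now {C22:17, J16:26, D4:31, D25:36, A15:37, E13:38}
advance → C22; now {J16:26, D4:31, D25:36, A15:37, E13:38}
advance → J16; now {D4:31, D25:36, A15:37, E13:38}
update E13 to timestamp 16 → {E13:16, D4:31, D25:36, A15:37}
advance → E13; now {D4:31, D25:36, A15:37}

C11, A5, B20, C22, J16, E13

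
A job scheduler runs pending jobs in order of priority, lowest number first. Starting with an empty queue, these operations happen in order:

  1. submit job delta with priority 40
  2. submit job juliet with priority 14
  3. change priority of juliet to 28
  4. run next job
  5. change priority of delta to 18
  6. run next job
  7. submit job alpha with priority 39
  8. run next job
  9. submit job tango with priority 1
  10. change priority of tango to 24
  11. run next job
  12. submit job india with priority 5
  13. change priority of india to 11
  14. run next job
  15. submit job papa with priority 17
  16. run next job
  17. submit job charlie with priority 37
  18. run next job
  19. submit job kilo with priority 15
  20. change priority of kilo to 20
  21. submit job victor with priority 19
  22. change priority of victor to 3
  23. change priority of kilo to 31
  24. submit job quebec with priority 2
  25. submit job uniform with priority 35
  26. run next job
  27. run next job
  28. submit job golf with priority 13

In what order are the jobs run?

juliet, delta, alpha, tango, india, papa, charlie, quebec, victor

add delta (priority 40) → {delta:40}
add juliet (priority 14) → {juliet:14, delta:40}
update juliet to priority 28 → {juliet:28, delta:40}
run next job → juliet; now {delta:40}
update delta to priority 18 → {delta:18}
run next job → delta; now {}
add alpha (priority 39) → {alpha:39}
run next job → alpha; now {}
add tango (priority 1) → {tango:1}
update tango to priority 24 → {tango:24}
run next job → tango; now {}
add india (priority 5) → {india:5}
update india to priority 11 → {india:11}
run next job → india; now {}
add papa (priority 17) → {papa:17}
run next job → papa; now {}
add charlie (priority 37) → {charlie:37}
run next job → charlie; now {}
add kilo (priority 15) → {kilo:15}
update kilo to priority 20 → {kilo:20}
add victor (priority 19) → {victor:19, kilo:20}
update victor to priority 3 → {victor:3, kilo:20}
update kilo to priority 31 → {victor:3, kilo:31}
add quebec (priority 2) → {quebec:2, victor:3, kilo:31}
add uniform (priority 35) → {quebec:2, victor:3, kilo:31, uniform:35}
run next job → quebec; now {victor:3, kilo:31, uniform:35}
run next job → victor; now {kilo:31, uniform:35}
add golf (priority 13) → {golf:13, kilo:31, uniform:35}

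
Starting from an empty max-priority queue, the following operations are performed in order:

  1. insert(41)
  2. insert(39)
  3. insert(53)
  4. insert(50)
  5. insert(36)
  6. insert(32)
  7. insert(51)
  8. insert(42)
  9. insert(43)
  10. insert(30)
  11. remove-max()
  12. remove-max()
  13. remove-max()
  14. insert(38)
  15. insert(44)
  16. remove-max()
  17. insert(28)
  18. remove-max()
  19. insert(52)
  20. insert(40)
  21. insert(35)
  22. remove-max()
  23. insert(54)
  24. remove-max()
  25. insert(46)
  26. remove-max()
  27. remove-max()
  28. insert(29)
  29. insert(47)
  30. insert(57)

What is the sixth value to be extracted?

insert 41 → {41}
insert 39 → {41, 39}
insert 53 → {53, 41, 39}
insert 50 → {53, 50, 41, 39}
insert 36 → {53, 50, 41, 39, 36}
insert 32 → {53, 50, 41, 39, 36, 32}
insert 51 → {53, 51, 50, 41, 39, 36, 32}
insert 42 → {53, 51, 50, 42, 41, 39, 36, 32}
insert 43 → {53, 51, 50, 43, 42, 41, 39, 36, 32}
insert 30 → {53, 51, 50, 43, 42, 41, 39, 36, 32, 30}
remove-max → 53; now {51, 50, 43, 42, 41, 39, 36, 32, 30}
remove-max → 51; now {50, 43, 42, 41, 39, 36, 32, 30}
remove-max → 50; now {43, 42, 41, 39, 36, 32, 30}
insert 38 → {43, 42, 41, 39, 38, 36, 32, 30}
insert 44 → {44, 43, 42, 41, 39, 38, 36, 32, 30}
remove-max → 44; now {43, 42, 41, 39, 38, 36, 32, 30}
insert 28 → {43, 42, 41, 39, 38, 36, 32, 30, 28}
remove-max → 43; now {42, 41, 39, 38, 36, 32, 30, 28}
insert 52 → {52, 42, 41, 39, 38, 36, 32, 30, 28}
insert 40 → {52, 42, 41, 40, 39, 38, 36, 32, 30, 28}
insert 35 → {52, 42, 41, 40, 39, 38, 36, 35, 32, 30, 28}
remove-max → 52; now {42, 41, 40, 39, 38, 36, 35, 32, 30, 28}
insert 54 → {54, 42, 41, 40, 39, 38, 36, 35, 32, 30, 28}
remove-max → 54; now {42, 41, 40, 39, 38, 36, 35, 32, 30, 28}
insert 46 → {46, 42, 41, 40, 39, 38, 36, 35, 32, 30, 28}
remove-max → 46; now {42, 41, 40, 39, 38, 36, 35, 32, 30, 28}
remove-max → 42; now {41, 40, 39, 38, 36, 35, 32, 30, 28}
insert 29 → {41, 40, 39, 38, 36, 35, 32, 30, 29, 28}
insert 47 → {47, 41, 40, 39, 38, 36, 35, 32, 30, 29, 28}
insert 57 → {57, 47, 41, 40, 39, 38, 36, 35, 32, 30, 29, 28}

52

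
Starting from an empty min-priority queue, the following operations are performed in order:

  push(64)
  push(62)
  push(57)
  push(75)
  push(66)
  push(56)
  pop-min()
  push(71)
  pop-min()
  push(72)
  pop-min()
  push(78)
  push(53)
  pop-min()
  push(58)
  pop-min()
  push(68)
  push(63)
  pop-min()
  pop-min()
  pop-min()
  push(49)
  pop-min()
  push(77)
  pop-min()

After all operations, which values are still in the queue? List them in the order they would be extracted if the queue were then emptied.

71 → 72 → 75 → 77 → 78

insert 64 → {64}
insert 62 → {62, 64}
insert 57 → {57, 62, 64}
insert 75 → {57, 62, 64, 75}
insert 66 → {57, 62, 64, 66, 75}
insert 56 → {56, 57, 62, 64, 66, 75}
pop-min → 56; now {57, 62, 64, 66, 75}
insert 71 → {57, 62, 64, 66, 71, 75}
pop-min → 57; now {62, 64, 66, 71, 75}
insert 72 → {62, 64, 66, 71, 72, 75}
pop-min → 62; now {64, 66, 71, 72, 75}
insert 78 → {64, 66, 71, 72, 75, 78}
insert 53 → {53, 64, 66, 71, 72, 75, 78}
pop-min → 53; now {64, 66, 71, 72, 75, 78}
insert 58 → {58, 64, 66, 71, 72, 75, 78}
pop-min → 58; now {64, 66, 71, 72, 75, 78}
insert 68 → {64, 66, 68, 71, 72, 75, 78}
insert 63 → {63, 64, 66, 68, 71, 72, 75, 78}
pop-min → 63; now {64, 66, 68, 71, 72, 75, 78}
pop-min → 64; now {66, 68, 71, 72, 75, 78}
pop-min → 66; now {68, 71, 72, 75, 78}
insert 49 → {49, 68, 71, 72, 75, 78}
pop-min → 49; now {68, 71, 72, 75, 78}
insert 77 → {68, 71, 72, 75, 77, 78}
pop-min → 68; now {71, 72, 75, 77, 78}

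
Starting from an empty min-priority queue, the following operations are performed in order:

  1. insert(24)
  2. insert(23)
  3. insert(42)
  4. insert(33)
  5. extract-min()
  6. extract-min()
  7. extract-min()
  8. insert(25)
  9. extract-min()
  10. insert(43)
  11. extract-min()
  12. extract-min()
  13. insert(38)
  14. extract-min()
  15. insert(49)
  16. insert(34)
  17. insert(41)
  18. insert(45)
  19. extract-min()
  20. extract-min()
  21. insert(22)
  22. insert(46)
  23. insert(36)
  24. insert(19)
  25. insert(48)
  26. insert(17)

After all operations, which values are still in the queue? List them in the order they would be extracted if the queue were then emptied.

insert 24 → {24}
insert 23 → {23, 24}
insert 42 → {23, 24, 42}
insert 33 → {23, 24, 33, 42}
extract-min → 23; now {24, 33, 42}
extract-min → 24; now {33, 42}
extract-min → 33; now {42}
insert 25 → {25, 42}
extract-min → 25; now {42}
insert 43 → {42, 43}
extract-min → 42; now {43}
extract-min → 43; now {}
insert 38 → {38}
extract-min → 38; now {}
insert 49 → {49}
insert 34 → {34, 49}
insert 41 → {34, 41, 49}
insert 45 → {34, 41, 45, 49}
extract-min → 34; now {41, 45, 49}
extract-min → 41; now {45, 49}
insert 22 → {22, 45, 49}
insert 46 → {22, 45, 46, 49}
insert 36 → {22, 36, 45, 46, 49}
insert 19 → {19, 22, 36, 45, 46, 49}
insert 48 → {19, 22, 36, 45, 46, 48, 49}
insert 17 → {17, 19, 22, 36, 45, 46, 48, 49}

17, 19, 22, 36, 45, 46, 48, 49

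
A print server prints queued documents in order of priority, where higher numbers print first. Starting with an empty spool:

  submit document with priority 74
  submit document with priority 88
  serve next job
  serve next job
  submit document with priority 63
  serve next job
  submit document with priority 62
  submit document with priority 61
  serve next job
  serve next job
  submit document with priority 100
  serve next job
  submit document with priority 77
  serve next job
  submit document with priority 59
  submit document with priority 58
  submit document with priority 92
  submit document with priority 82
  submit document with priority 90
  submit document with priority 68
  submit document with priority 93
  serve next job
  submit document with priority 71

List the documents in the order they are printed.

insert 74 → {74}
insert 88 → {88, 74}
serve next job → 88; now {74}
serve next job → 74; now {}
insert 63 → {63}
serve next job → 63; now {}
insert 62 → {62}
insert 61 → {62, 61}
serve next job → 62; now {61}
serve next job → 61; now {}
insert 100 → {100}
serve next job → 100; now {}
insert 77 → {77}
serve next job → 77; now {}
insert 59 → {59}
insert 58 → {59, 58}
insert 92 → {92, 59, 58}
insert 82 → {92, 82, 59, 58}
insert 90 → {92, 90, 82, 59, 58}
insert 68 → {92, 90, 82, 68, 59, 58}
insert 93 → {93, 92, 90, 82, 68, 59, 58}
serve next job → 93; now {92, 90, 82, 68, 59, 58}
insert 71 → {92, 90, 82, 71, 68, 59, 58}

88 → 74 → 63 → 62 → 61 → 100 → 77 → 93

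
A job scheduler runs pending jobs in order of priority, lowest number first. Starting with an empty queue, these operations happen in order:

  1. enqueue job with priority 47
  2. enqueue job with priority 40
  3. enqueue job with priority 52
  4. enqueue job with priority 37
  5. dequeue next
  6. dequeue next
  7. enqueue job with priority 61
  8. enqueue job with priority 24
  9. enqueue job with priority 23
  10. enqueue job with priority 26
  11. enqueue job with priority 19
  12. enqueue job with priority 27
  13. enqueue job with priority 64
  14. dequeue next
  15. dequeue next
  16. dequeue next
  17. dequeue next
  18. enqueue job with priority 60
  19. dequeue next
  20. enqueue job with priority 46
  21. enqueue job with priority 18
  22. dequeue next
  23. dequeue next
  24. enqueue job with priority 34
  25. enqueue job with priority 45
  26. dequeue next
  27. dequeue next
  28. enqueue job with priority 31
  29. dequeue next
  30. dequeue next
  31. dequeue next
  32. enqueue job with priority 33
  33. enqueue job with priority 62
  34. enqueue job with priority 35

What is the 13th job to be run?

insert 47 → {47}
insert 40 → {40, 47}
insert 52 → {40, 47, 52}
insert 37 → {37, 40, 47, 52}
dequeue next → 37; now {40, 47, 52}
dequeue next → 40; now {47, 52}
insert 61 → {47, 52, 61}
insert 24 → {24, 47, 52, 61}
insert 23 → {23, 24, 47, 52, 61}
insert 26 → {23, 24, 26, 47, 52, 61}
insert 19 → {19, 23, 24, 26, 47, 52, 61}
insert 27 → {19, 23, 24, 26, 27, 47, 52, 61}
insert 64 → {19, 23, 24, 26, 27, 47, 52, 61, 64}
dequeue next → 19; now {23, 24, 26, 27, 47, 52, 61, 64}
dequeue next → 23; now {24, 26, 27, 47, 52, 61, 64}
dequeue next → 24; now {26, 27, 47, 52, 61, 64}
dequeue next → 26; now {27, 47, 52, 61, 64}
insert 60 → {27, 47, 52, 60, 61, 64}
dequeue next → 27; now {47, 52, 60, 61, 64}
insert 46 → {46, 47, 52, 60, 61, 64}
insert 18 → {18, 46, 47, 52, 60, 61, 64}
dequeue next → 18; now {46, 47, 52, 60, 61, 64}
dequeue next → 46; now {47, 52, 60, 61, 64}
insert 34 → {34, 47, 52, 60, 61, 64}
insert 45 → {34, 45, 47, 52, 60, 61, 64}
dequeue next → 34; now {45, 47, 52, 60, 61, 64}
dequeue next → 45; now {47, 52, 60, 61, 64}
insert 31 → {31, 47, 52, 60, 61, 64}
dequeue next → 31; now {47, 52, 60, 61, 64}
dequeue next → 47; now {52, 60, 61, 64}
dequeue next → 52; now {60, 61, 64}
insert 33 → {33, 60, 61, 64}
insert 62 → {33, 60, 61, 62, 64}
insert 35 → {33, 35, 60, 61, 62, 64}

47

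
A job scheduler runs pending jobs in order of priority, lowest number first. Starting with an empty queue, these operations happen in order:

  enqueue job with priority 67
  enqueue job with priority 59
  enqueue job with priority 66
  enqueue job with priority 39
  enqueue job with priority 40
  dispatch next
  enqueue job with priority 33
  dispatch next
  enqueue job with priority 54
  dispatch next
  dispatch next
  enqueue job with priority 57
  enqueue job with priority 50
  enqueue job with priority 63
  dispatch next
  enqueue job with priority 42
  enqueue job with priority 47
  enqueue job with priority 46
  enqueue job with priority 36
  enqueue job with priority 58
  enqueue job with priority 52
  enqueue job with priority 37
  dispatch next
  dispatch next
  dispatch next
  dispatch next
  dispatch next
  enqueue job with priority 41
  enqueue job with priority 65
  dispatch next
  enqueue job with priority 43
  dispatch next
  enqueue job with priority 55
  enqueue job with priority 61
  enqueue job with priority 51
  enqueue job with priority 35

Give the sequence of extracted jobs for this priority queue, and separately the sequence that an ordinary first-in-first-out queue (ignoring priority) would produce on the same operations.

insert 67 → {67}
insert 59 → {59, 67}
insert 66 → {59, 66, 67}
insert 39 → {39, 59, 66, 67}
insert 40 → {39, 40, 59, 66, 67}
dispatch next → 39; now {40, 59, 66, 67}
insert 33 → {33, 40, 59, 66, 67}
dispatch next → 33; now {40, 59, 66, 67}
insert 54 → {40, 54, 59, 66, 67}
dispatch next → 40; now {54, 59, 66, 67}
dispatch next → 54; now {59, 66, 67}
insert 57 → {57, 59, 66, 67}
insert 50 → {50, 57, 59, 66, 67}
insert 63 → {50, 57, 59, 63, 66, 67}
dispatch next → 50; now {57, 59, 63, 66, 67}
insert 42 → {42, 57, 59, 63, 66, 67}
insert 47 → {42, 47, 57, 59, 63, 66, 67}
insert 46 → {42, 46, 47, 57, 59, 63, 66, 67}
insert 36 → {36, 42, 46, 47, 57, 59, 63, 66, 67}
insert 58 → {36, 42, 46, 47, 57, 58, 59, 63, 66, 67}
insert 52 → {36, 42, 46, 47, 52, 57, 58, 59, 63, 66, 67}
insert 37 → {36, 37, 42, 46, 47, 52, 57, 58, 59, 63, 66, 67}
dispatch next → 36; now {37, 42, 46, 47, 52, 57, 58, 59, 63, 66, 67}
dispatch next → 37; now {42, 46, 47, 52, 57, 58, 59, 63, 66, 67}
dispatch next → 42; now {46, 47, 52, 57, 58, 59, 63, 66, 67}
dispatch next → 46; now {47, 52, 57, 58, 59, 63, 66, 67}
dispatch next → 47; now {52, 57, 58, 59, 63, 66, 67}
insert 41 → {41, 52, 57, 58, 59, 63, 66, 67}
insert 65 → {41, 52, 57, 58, 59, 63, 65, 66, 67}
dispatch next → 41; now {52, 57, 58, 59, 63, 65, 66, 67}
insert 43 → {43, 52, 57, 58, 59, 63, 65, 66, 67}
dispatch next → 43; now {52, 57, 58, 59, 63, 65, 66, 67}
insert 55 → {52, 55, 57, 58, 59, 63, 65, 66, 67}
insert 61 → {52, 55, 57, 58, 59, 61, 63, 65, 66, 67}
insert 51 → {51, 52, 55, 57, 58, 59, 61, 63, 65, 66, 67}
insert 35 → {35, 51, 52, 55, 57, 58, 59, 61, 63, 65, 66, 67}

priority queue: 39, 33, 40, 54, 50, 36, 37, 42, 46, 47, 41, 43; FIFO queue: [67, 59, 66, 39, 40, 33, 54, 57, 50, 63, 42, 47]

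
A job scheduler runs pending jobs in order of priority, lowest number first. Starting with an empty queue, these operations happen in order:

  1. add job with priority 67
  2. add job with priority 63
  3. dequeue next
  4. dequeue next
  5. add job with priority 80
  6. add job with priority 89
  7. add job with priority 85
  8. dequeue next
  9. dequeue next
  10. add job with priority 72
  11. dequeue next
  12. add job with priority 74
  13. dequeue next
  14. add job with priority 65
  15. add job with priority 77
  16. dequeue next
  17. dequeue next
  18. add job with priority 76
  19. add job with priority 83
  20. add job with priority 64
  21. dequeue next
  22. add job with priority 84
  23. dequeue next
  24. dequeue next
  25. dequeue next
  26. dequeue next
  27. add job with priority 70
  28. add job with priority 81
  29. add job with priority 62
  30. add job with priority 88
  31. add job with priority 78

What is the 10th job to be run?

insert 67 → {67}
insert 63 → {63, 67}
dequeue next → 63; now {67}
dequeue next → 67; now {}
insert 80 → {80}
insert 89 → {80, 89}
insert 85 → {80, 85, 89}
dequeue next → 80; now {85, 89}
dequeue next → 85; now {89}
insert 72 → {72, 89}
dequeue next → 72; now {89}
insert 74 → {74, 89}
dequeue next → 74; now {89}
insert 65 → {65, 89}
insert 77 → {65, 77, 89}
dequeue next → 65; now {77, 89}
dequeue next → 77; now {89}
insert 76 → {76, 89}
insert 83 → {76, 83, 89}
insert 64 → {64, 76, 83, 89}
dequeue next → 64; now {76, 83, 89}
insert 84 → {76, 83, 84, 89}
dequeue next → 76; now {83, 84, 89}
dequeue next → 83; now {84, 89}
dequeue next → 84; now {89}
dequeue next → 89; now {}
insert 70 → {70}
insert 81 → {70, 81}
insert 62 → {62, 70, 81}
insert 88 → {62, 70, 81, 88}
insert 78 → {62, 70, 78, 81, 88}

76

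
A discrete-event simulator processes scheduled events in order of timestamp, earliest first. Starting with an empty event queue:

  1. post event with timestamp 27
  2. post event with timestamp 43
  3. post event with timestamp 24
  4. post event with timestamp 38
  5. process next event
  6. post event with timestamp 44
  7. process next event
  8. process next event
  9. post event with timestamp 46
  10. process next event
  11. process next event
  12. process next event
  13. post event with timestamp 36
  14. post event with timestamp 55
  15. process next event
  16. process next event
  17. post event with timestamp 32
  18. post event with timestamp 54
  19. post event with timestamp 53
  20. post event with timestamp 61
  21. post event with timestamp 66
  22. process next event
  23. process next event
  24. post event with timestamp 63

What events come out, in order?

insert 27 → {27}
insert 43 → {27, 43}
insert 24 → {24, 27, 43}
insert 38 → {24, 27, 38, 43}
process next event → 24; now {27, 38, 43}
insert 44 → {27, 38, 43, 44}
process next event → 27; now {38, 43, 44}
process next event → 38; now {43, 44}
insert 46 → {43, 44, 46}
process next event → 43; now {44, 46}
process next event → 44; now {46}
process next event → 46; now {}
insert 36 → {36}
insert 55 → {36, 55}
process next event → 36; now {55}
process next event → 55; now {}
insert 32 → {32}
insert 54 → {32, 54}
insert 53 → {32, 53, 54}
insert 61 → {32, 53, 54, 61}
insert 66 → {32, 53, 54, 61, 66}
process next event → 32; now {53, 54, 61, 66}
process next event → 53; now {54, 61, 66}
insert 63 → {54, 61, 63, 66}

24 → 27 → 38 → 43 → 44 → 46 → 36 → 55 → 32 → 53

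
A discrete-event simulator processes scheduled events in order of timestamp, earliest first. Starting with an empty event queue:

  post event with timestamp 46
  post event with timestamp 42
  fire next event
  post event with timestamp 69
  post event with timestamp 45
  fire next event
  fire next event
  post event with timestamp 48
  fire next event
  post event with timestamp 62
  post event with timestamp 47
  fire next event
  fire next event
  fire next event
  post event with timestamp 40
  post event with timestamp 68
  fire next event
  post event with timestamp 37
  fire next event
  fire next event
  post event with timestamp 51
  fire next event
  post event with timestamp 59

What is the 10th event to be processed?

68

insert 46 → {46}
insert 42 → {42, 46}
fire next event → 42; now {46}
insert 69 → {46, 69}
insert 45 → {45, 46, 69}
fire next event → 45; now {46, 69}
fire next event → 46; now {69}
insert 48 → {48, 69}
fire next event → 48; now {69}
insert 62 → {62, 69}
insert 47 → {47, 62, 69}
fire next event → 47; now {62, 69}
fire next event → 62; now {69}
fire next event → 69; now {}
insert 40 → {40}
insert 68 → {40, 68}
fire next event → 40; now {68}
insert 37 → {37, 68}
fire next event → 37; now {68}
fire next event → 68; now {}
insert 51 → {51}
fire next event → 51; now {}
insert 59 → {59}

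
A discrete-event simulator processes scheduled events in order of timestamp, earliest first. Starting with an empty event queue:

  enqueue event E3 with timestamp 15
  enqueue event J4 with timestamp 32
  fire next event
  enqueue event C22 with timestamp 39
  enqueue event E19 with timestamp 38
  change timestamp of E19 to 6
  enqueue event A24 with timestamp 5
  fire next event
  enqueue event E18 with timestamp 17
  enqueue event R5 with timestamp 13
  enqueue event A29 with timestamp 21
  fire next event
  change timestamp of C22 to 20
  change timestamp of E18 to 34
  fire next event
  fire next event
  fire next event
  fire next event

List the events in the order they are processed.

E3, A24, E19, R5, C22, A29, J4

add E3 (timestamp 15) → {E3:15}
add J4 (timestamp 32) → {E3:15, J4:32}
fire next event → E3; now {J4:32}
add C22 (timestamp 39) → {J4:32, C22:39}
add E19 (timestamp 38) → {J4:32, E19:38, C22:39}
update E19 to timestamp 6 → {E19:6, J4:32, C22:39}
add A24 (timestamp 5) → {A24:5, E19:6, J4:32, C22:39}
fire next event → A24; now {E19:6, J4:32, C22:39}
add E18 (timestamp 17) → {E19:6, E18:17, J4:32, C22:39}
add R5 (timestamp 13) → {E19:6, R5:13, E18:17, J4:32, C22:39}
add A29 (timestamp 21) → {E19:6, R5:13, E18:17, A29:21, J4:32, C22:39}
fire next event → E19; now {R5:13, E18:17, A29:21, J4:32, C22:39}
update C22 to timestamp 20 → {R5:13, E18:17, C22:20, A29:21, J4:32}
update E18 to timestamp 34 → {R5:13, C22:20, A29:21, J4:32, E18:34}
fire next event → R5; now {C22:20, A29:21, J4:32, E18:34}
fire next event → C22; now {A29:21, J4:32, E18:34}
fire next event → A29; now {J4:32, E18:34}
fire next event → J4; now {E18:34}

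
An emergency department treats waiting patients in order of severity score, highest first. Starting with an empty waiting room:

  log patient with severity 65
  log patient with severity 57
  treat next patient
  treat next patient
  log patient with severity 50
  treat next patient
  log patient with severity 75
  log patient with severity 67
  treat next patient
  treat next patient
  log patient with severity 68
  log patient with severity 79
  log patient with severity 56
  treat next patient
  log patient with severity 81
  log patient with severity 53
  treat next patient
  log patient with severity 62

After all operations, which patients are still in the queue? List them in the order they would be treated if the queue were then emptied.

68 → 62 → 56 → 53

insert 65 → {65}
insert 57 → {65, 57}
treat next patient → 65; now {57}
treat next patient → 57; now {}
insert 50 → {50}
treat next patient → 50; now {}
insert 75 → {75}
insert 67 → {75, 67}
treat next patient → 75; now {67}
treat next patient → 67; now {}
insert 68 → {68}
insert 79 → {79, 68}
insert 56 → {79, 68, 56}
treat next patient → 79; now {68, 56}
insert 81 → {81, 68, 56}
insert 53 → {81, 68, 56, 53}
treat next patient → 81; now {68, 56, 53}
insert 62 → {68, 62, 56, 53}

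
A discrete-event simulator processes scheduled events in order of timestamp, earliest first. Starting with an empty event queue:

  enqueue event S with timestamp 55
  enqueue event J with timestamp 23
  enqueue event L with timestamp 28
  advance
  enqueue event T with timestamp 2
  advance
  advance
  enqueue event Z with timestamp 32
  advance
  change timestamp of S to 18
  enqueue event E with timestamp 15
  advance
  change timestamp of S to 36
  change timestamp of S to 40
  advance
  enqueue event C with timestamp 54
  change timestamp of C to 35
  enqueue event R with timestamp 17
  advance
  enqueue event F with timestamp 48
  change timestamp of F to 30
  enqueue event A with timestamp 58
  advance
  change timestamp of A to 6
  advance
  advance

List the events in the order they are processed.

add S (timestamp 55) → {S:55}
add J (timestamp 23) → {J:23, S:55}
add L (timestamp 28) → {J:23, L:28, S:55}
advance → J; now {L:28, S:55}
add T (timestamp 2) → {T:2, L:28, S:55}
advance → T; now {L:28, S:55}
advance → L; now {S:55}
add Z (timestamp 32) → {Z:32, S:55}
advance → Z; now {S:55}
update S to timestamp 18 → {S:18}
add E (timestamp 15) → {E:15, S:18}
advance → E; now {S:18}
update S to timestamp 36 → {S:36}
update S to timestamp 40 → {S:40}
advance → S; now {}
add C (timestamp 54) → {C:54}
update C to timestamp 35 → {C:35}
add R (timestamp 17) → {R:17, C:35}
advance → R; now {C:35}
add F (timestamp 48) → {C:35, F:48}
update F to timestamp 30 → {F:30, C:35}
add A (timestamp 58) → {F:30, C:35, A:58}
advance → F; now {C:35, A:58}
update A to timestamp 6 → {A:6, C:35}
advance → A; now {C:35}
advance → C; now {}

J → T → L → Z → E → S → R → F → A → C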